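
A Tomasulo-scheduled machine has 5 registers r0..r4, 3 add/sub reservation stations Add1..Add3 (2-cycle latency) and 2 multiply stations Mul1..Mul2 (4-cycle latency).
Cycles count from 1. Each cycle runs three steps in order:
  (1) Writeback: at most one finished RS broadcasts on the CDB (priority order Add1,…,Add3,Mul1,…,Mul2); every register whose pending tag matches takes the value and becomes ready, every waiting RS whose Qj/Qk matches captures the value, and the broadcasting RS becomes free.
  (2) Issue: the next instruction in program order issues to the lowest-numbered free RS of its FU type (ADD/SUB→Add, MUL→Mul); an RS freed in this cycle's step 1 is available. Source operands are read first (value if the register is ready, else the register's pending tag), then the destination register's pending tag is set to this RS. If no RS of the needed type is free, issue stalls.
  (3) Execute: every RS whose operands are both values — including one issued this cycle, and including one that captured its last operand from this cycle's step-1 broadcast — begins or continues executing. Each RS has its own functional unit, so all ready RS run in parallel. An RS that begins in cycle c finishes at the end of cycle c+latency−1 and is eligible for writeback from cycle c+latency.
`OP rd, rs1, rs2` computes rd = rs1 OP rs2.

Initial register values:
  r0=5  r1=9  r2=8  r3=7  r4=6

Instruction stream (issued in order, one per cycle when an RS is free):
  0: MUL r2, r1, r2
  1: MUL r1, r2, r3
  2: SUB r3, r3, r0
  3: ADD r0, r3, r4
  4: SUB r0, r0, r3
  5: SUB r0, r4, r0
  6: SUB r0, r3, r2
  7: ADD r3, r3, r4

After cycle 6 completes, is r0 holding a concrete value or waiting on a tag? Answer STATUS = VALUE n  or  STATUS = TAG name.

c1: issue MUL r2<-Mul1 | r0:5,r1:9,r2:Mul1,r3:7,r4:6
c2: issue MUL r1<-Mul2 | r0:5,r1:Mul2,r2:Mul1,r3:7,r4:6
c3: issue SUB r3<-Add1 | r0:5,r1:Mul2,r2:Mul1,r3:Add1,r4:6
c4: issue ADD r0<-Add2 | r0:Add2,r1:Mul2,r2:Mul1,r3:Add1,r4:6
c5: CDB Add1=2; issue SUB r0<-Add1 | r0:Add1,r1:Mul2,r2:Mul1,r3:2,r4:6
c6: CDB Mul1=72; issue SUB r0<-Add3 | r0:Add3,r1:Mul2,r2:72,r3:2,r4:6

STATUS = TAG Add3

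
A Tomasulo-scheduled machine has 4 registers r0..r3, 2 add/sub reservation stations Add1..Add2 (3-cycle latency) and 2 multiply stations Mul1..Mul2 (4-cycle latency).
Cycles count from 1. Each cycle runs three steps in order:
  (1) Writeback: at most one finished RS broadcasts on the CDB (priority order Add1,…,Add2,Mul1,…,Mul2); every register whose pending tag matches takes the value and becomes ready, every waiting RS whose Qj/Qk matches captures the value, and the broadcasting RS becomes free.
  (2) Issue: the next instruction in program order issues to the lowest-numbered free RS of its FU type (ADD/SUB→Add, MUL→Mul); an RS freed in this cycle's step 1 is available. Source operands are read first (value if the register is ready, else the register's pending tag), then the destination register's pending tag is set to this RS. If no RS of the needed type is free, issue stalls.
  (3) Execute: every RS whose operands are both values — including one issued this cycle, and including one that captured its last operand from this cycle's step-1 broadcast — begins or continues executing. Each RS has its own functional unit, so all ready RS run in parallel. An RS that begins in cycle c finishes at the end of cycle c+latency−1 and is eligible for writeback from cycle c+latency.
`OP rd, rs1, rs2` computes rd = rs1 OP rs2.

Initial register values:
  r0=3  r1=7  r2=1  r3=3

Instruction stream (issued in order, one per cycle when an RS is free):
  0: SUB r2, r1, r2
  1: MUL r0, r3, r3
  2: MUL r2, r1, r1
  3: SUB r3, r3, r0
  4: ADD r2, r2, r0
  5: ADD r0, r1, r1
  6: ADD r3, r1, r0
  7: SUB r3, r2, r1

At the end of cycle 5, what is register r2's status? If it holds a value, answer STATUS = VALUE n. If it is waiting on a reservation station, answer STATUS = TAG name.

STATUS = TAG Add2

cycle 1: issue SUB r2<-Add1 // r0:3,r1:7,r2:Add1,r3:3
cycle 2: issue MUL r0<-Mul1 // r0:Mul1,r1:7,r2:Add1,r3:3
cycle 3: issue MUL r2<-Mul2 // r0:Mul1,r1:7,r2:Mul2,r3:3
cycle 4: CDB Add1=6; issue SUB r3<-Add1 // r0:Mul1,r1:7,r2:Mul2,r3:Add1
cycle 5: issue ADD r2<-Add2 // r0:Mul1,r1:7,r2:Add2,r3:Add1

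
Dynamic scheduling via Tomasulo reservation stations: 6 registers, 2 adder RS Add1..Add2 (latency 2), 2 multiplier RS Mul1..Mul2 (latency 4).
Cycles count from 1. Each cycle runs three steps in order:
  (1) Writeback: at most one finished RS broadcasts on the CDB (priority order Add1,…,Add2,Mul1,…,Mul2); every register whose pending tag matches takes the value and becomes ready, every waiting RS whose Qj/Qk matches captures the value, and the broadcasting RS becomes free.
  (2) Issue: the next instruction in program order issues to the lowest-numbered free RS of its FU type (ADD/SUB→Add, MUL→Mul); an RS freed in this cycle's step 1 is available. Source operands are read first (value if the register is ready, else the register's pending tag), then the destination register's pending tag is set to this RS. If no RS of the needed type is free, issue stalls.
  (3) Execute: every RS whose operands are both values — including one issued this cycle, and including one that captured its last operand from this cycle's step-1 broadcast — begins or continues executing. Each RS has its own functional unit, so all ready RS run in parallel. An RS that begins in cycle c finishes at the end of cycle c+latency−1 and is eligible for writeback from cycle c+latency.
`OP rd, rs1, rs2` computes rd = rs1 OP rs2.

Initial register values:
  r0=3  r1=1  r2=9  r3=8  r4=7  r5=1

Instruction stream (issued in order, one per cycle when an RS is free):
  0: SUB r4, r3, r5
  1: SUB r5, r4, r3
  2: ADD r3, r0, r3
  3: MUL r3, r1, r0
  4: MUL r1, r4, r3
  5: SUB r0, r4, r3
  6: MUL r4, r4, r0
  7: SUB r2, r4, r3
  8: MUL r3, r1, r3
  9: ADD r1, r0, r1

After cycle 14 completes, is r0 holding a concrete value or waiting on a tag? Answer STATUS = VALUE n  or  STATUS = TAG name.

c1: issue SUB r4<-Add1 | r0:3,r1:1,r2:9,r3:8,r4:Add1,r5:1
c2: issue SUB r5<-Add2 | r0:3,r1:1,r2:9,r3:8,r4:Add1,r5:Add2
c3: CDB Add1=7; issue ADD r3<-Add1 | r0:3,r1:1,r2:9,r3:Add1,r4:7,r5:Add2
c4: issue MUL r3<-Mul1 | r0:3,r1:1,r2:9,r3:Mul1,r4:7,r5:Add2
c5: CDB Add1=11; issue MUL r1<-Mul2 | r0:3,r1:Mul2,r2:9,r3:Mul1,r4:7,r5:Add2
c6: CDB Add2=-1; issue SUB r0<-Add1 | r0:Add1,r1:Mul2,r2:9,r3:Mul1,r4:7,r5:-1
c7: stall | r0:Add1,r1:Mul2,r2:9,r3:Mul1,r4:7,r5:-1
c8: CDB Mul1=3; issue MUL r4<-Mul1 | r0:Add1,r1:Mul2,r2:9,r3:3,r4:Mul1,r5:-1
c9: issue SUB r2<-Add2 | r0:Add1,r1:Mul2,r2:Add2,r3:3,r4:Mul1,r5:-1
c10: CDB Add1=4; stall | r0:4,r1:Mul2,r2:Add2,r3:3,r4:Mul1,r5:-1
c11: stall | r0:4,r1:Mul2,r2:Add2,r3:3,r4:Mul1,r5:-1
c12: CDB Mul2=21; issue MUL r3<-Mul2 | r0:4,r1:21,r2:Add2,r3:Mul2,r4:Mul1,r5:-1
c13: issue ADD r1<-Add1 | r0:4,r1:Add1,r2:Add2,r3:Mul2,r4:Mul1,r5:-1
c14: CDB Mul1=28 | r0:4,r1:Add1,r2:Add2,r3:Mul2,r4:28,r5:-1

STATUS = VALUE 4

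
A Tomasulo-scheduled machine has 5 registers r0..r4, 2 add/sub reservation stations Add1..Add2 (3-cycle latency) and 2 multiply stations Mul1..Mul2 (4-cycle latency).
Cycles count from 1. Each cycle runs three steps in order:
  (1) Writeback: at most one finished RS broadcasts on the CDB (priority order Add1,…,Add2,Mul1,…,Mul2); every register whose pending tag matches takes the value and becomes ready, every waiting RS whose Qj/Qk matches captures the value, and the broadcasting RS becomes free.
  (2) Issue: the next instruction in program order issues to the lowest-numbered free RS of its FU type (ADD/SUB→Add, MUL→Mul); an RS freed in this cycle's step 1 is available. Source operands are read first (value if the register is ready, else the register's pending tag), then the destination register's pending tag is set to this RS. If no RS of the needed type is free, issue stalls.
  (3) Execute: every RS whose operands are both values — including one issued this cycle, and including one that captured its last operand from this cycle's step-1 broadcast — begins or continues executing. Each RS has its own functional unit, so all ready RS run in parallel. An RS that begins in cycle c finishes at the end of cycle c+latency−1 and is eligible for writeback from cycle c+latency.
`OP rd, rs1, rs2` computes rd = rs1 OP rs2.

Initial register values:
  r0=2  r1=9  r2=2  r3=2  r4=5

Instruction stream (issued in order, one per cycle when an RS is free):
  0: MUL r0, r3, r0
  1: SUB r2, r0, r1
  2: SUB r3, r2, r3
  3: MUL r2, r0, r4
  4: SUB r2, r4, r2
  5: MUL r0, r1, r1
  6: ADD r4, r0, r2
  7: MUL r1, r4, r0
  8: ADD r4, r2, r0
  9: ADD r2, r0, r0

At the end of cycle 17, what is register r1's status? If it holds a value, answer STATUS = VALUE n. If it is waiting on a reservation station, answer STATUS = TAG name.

cycle 1: issue MUL r0<-Mul1 // r0:Mul1,r1:9,r2:2,r3:2,r4:5
cycle 2: issue SUB r2<-Add1 // r0:Mul1,r1:9,r2:Add1,r3:2,r4:5
cycle 3: issue SUB r3<-Add2 // r0:Mul1,r1:9,r2:Add1,r3:Add2,r4:5
cycle 4: issue MUL r2<-Mul2 // r0:Mul1,r1:9,r2:Mul2,r3:Add2,r4:5
cycle 5: CDB Mul1=4; stall // r0:4,r1:9,r2:Mul2,r3:Add2,r4:5
cycle 6: stall // r0:4,r1:9,r2:Mul2,r3:Add2,r4:5
cycle 7: stall // r0:4,r1:9,r2:Mul2,r3:Add2,r4:5
cycle 8: CDB Add1=-5; issue SUB r2<-Add1 // r0:4,r1:9,r2:Add1,r3:Add2,r4:5
cycle 9: CDB Mul2=20; issue MUL r0<-Mul1 // r0:Mul1,r1:9,r2:Add1,r3:Add2,r4:5
cycle 10: stall // r0:Mul1,r1:9,r2:Add1,r3:Add2,r4:5
cycle 11: CDB Add2=-7; issue ADD r4<-Add2 // r0:Mul1,r1:9,r2:Add1,r3:-7,r4:Add2
cycle 12: CDB Add1=-15; issue MUL r1<-Mul2 // r0:Mul1,r1:Mul2,r2:-15,r3:-7,r4:Add2
cycle 13: CDB Mul1=81; issue ADD r4<-Add1 // r0:81,r1:Mul2,r2:-15,r3:-7,r4:Add1
cycle 14: stall // r0:81,r1:Mul2,r2:-15,r3:-7,r4:Add1
cycle 15: stall // r0:81,r1:Mul2,r2:-15,r3:-7,r4:Add1
cycle 16: CDB Add1=66; issue ADD r2<-Add1 // r0:81,r1:Mul2,r2:Add1,r3:-7,r4:66
cycle 17: CDB Add2=66 // r0:81,r1:Mul2,r2:Add1,r3:-7,r4:66

STATUS = TAG Mul2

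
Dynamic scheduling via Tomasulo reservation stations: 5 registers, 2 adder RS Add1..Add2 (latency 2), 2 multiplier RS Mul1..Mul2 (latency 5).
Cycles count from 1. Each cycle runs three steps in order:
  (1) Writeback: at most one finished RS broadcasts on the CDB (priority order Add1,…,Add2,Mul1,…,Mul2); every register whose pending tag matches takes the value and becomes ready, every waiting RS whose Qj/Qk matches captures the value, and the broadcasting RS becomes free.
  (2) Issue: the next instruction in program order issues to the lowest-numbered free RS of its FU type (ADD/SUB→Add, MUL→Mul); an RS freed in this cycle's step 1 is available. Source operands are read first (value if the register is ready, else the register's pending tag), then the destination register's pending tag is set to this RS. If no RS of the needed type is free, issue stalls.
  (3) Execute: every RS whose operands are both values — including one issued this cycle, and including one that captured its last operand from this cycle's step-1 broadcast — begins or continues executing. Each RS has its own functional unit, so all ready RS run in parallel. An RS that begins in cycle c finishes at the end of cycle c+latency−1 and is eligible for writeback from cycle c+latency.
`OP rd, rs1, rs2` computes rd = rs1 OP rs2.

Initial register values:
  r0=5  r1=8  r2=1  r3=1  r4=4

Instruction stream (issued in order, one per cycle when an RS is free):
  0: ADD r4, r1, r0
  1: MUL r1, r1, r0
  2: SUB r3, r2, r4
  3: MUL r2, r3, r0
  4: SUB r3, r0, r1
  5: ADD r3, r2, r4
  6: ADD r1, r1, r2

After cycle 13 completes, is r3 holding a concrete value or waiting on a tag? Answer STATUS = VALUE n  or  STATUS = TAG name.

STATUS = VALUE -47

cycle 1: issue ADD r4<-Add1 // r0:5,r1:8,r2:1,r3:1,r4:Add1
cycle 2: issue MUL r1<-Mul1 // r0:5,r1:Mul1,r2:1,r3:1,r4:Add1
cycle 3: CDB Add1=13; issue SUB r3<-Add1 // r0:5,r1:Mul1,r2:1,r3:Add1,r4:13
cycle 4: issue MUL r2<-Mul2 // r0:5,r1:Mul1,r2:Mul2,r3:Add1,r4:13
cycle 5: CDB Add1=-12; issue SUB r3<-Add1 // r0:5,r1:Mul1,r2:Mul2,r3:Add1,r4:13
cycle 6: issue ADD r3<-Add2 // r0:5,r1:Mul1,r2:Mul2,r3:Add2,r4:13
cycle 7: CDB Mul1=40; stall // r0:5,r1:40,r2:Mul2,r3:Add2,r4:13
cycle 8: stall // r0:5,r1:40,r2:Mul2,r3:Add2,r4:13
cycle 9: CDB Add1=-35; issue ADD r1<-Add1 // r0:5,r1:Add1,r2:Mul2,r3:Add2,r4:13
cycle 10: CDB Mul2=-60 // r0:5,r1:Add1,r2:-60,r3:Add2,r4:13
cycle 11: - // r0:5,r1:Add1,r2:-60,r3:Add2,r4:13
cycle 12: CDB Add1=-20 // r0:5,r1:-20,r2:-60,r3:Add2,r4:13
cycle 13: CDB Add2=-47 // r0:5,r1:-20,r2:-60,r3:-47,r4:13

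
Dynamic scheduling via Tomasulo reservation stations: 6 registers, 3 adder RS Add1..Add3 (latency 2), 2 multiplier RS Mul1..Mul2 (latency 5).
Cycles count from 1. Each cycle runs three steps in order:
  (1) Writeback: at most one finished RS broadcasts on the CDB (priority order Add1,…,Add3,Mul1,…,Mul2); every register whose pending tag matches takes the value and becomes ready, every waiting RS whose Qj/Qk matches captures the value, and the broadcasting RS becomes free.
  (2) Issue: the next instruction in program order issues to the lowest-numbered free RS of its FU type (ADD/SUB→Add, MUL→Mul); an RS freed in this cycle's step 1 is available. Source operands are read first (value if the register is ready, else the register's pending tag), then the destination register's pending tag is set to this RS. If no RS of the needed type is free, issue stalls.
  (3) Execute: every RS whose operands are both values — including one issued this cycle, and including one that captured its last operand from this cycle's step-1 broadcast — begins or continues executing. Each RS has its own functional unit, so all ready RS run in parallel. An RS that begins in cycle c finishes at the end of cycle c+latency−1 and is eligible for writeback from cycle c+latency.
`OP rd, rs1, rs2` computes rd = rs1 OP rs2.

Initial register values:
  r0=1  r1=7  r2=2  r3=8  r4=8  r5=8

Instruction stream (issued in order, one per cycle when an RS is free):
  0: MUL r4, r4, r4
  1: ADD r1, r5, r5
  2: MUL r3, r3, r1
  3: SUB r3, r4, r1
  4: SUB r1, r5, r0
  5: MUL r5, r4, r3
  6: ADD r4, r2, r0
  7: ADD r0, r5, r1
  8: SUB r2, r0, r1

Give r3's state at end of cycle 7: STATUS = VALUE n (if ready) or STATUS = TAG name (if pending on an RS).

STATUS = TAG Add1

cycle 1: issue MUL r4<-Mul1 // r0:1,r1:7,r2:2,r3:8,r4:Mul1,r5:8
cycle 2: issue ADD r1<-Add1 // r0:1,r1:Add1,r2:2,r3:8,r4:Mul1,r5:8
cycle 3: issue MUL r3<-Mul2 // r0:1,r1:Add1,r2:2,r3:Mul2,r4:Mul1,r5:8
cycle 4: CDB Add1=16; issue SUB r3<-Add1 // r0:1,r1:16,r2:2,r3:Add1,r4:Mul1,r5:8
cycle 5: issue SUB r1<-Add2 // r0:1,r1:Add2,r2:2,r3:Add1,r4:Mul1,r5:8
cycle 6: CDB Mul1=64; issue MUL r5<-Mul1 // r0:1,r1:Add2,r2:2,r3:Add1,r4:64,r5:Mul1
cycle 7: CDB Add2=7; issue ADD r4<-Add2 // r0:1,r1:7,r2:2,r3:Add1,r4:Add2,r5:Mul1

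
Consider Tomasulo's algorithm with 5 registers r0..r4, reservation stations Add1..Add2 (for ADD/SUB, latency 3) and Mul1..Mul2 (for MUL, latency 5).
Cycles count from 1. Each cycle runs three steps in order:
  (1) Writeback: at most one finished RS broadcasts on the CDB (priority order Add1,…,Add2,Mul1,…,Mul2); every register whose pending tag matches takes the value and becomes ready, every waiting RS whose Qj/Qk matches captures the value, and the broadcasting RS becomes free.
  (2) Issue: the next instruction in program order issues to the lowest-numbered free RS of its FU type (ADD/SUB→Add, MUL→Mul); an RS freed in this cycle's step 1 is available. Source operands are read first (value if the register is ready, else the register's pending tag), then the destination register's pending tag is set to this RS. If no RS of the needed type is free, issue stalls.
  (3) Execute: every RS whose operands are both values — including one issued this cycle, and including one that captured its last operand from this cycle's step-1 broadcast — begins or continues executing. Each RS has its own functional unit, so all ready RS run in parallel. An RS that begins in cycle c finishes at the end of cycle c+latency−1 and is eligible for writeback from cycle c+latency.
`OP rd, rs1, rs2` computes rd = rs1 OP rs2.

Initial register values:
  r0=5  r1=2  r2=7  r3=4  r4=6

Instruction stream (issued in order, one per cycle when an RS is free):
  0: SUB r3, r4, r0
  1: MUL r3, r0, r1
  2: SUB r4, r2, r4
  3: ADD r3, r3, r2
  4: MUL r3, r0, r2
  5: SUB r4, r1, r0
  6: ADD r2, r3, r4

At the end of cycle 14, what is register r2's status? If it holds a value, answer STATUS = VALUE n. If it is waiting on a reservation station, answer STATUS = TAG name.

cycle 1: issue SUB r3<-Add1 // r0:5,r1:2,r2:7,r3:Add1,r4:6
cycle 2: issue MUL r3<-Mul1 // r0:5,r1:2,r2:7,r3:Mul1,r4:6
cycle 3: issue SUB r4<-Add2 // r0:5,r1:2,r2:7,r3:Mul1,r4:Add2
cycle 4: CDB Add1=1; issue ADD r3<-Add1 // r0:5,r1:2,r2:7,r3:Add1,r4:Add2
cycle 5: issue MUL r3<-Mul2 // r0:5,r1:2,r2:7,r3:Mul2,r4:Add2
cycle 6: CDB Add2=1; issue SUB r4<-Add2 // r0:5,r1:2,r2:7,r3:Mul2,r4:Add2
cycle 7: CDB Mul1=10; stall // r0:5,r1:2,r2:7,r3:Mul2,r4:Add2
cycle 8: stall // r0:5,r1:2,r2:7,r3:Mul2,r4:Add2
cycle 9: CDB Add2=-3; issue ADD r2<-Add2 // r0:5,r1:2,r2:Add2,r3:Mul2,r4:-3
cycle 10: CDB Add1=17 // r0:5,r1:2,r2:Add2,r3:Mul2,r4:-3
cycle 11: CDB Mul2=35 // r0:5,r1:2,r2:Add2,r3:35,r4:-3
cycle 12: - // r0:5,r1:2,r2:Add2,r3:35,r4:-3
cycle 13: - // r0:5,r1:2,r2:Add2,r3:35,r4:-3
cycle 14: CDB Add2=32 // r0:5,r1:2,r2:32,r3:35,r4:-3

STATUS = VALUE 32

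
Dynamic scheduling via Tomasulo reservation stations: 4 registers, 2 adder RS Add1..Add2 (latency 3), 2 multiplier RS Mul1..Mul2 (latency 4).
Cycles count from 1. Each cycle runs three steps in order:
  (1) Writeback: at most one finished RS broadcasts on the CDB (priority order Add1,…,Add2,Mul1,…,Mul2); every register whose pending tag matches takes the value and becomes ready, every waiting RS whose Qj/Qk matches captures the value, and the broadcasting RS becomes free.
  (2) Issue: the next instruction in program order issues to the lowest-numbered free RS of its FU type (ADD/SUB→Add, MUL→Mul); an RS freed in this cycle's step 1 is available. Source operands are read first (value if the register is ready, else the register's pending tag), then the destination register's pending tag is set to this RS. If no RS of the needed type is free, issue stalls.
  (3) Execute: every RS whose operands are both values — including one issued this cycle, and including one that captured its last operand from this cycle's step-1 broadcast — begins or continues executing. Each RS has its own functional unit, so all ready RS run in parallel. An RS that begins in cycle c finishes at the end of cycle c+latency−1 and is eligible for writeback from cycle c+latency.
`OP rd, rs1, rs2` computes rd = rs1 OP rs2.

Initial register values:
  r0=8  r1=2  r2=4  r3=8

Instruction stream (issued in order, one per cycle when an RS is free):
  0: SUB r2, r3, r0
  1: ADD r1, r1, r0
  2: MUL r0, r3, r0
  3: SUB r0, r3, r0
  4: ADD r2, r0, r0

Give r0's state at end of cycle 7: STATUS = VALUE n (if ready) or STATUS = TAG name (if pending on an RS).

STATUS = TAG Add1

  c1: issue SUB r2<-Add1  regs: r0:8,r1:2,r2:Add1,r3:8
  c2: issue ADD r1<-Add2  regs: r0:8,r1:Add2,r2:Add1,r3:8
  c3: issue MUL r0<-Mul1  regs: r0:Mul1,r1:Add2,r2:Add1,r3:8
  c4: CDB Add1=0; issue SUB r0<-Add1  regs: r0:Add1,r1:Add2,r2:0,r3:8
  c5: CDB Add2=10; issue ADD r2<-Add2  regs: r0:Add1,r1:10,r2:Add2,r3:8
  c6: -  regs: r0:Add1,r1:10,r2:Add2,r3:8
  c7: CDB Mul1=64  regs: r0:Add1,r1:10,r2:Add2,r3:8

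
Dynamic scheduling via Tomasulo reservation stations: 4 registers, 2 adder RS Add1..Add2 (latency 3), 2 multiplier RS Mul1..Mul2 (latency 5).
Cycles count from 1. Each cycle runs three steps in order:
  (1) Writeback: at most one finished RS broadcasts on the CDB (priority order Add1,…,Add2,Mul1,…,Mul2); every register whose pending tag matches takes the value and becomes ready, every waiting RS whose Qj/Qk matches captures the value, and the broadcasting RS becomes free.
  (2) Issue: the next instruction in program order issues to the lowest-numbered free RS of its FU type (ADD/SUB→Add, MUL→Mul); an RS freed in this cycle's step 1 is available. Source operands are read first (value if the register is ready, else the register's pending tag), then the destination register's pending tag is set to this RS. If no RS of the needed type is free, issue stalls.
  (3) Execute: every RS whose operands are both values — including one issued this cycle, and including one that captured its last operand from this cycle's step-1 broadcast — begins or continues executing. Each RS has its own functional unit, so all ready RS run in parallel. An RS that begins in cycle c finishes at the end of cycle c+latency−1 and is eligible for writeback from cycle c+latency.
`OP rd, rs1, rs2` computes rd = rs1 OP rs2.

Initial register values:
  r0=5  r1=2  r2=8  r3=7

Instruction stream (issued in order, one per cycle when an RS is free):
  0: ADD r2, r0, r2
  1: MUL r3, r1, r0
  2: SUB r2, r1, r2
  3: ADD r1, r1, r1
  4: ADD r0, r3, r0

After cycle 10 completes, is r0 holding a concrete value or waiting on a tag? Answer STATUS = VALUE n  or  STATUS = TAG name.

  c1: issue ADD r2<-Add1  regs: r0:5,r1:2,r2:Add1,r3:7
  c2: issue MUL r3<-Mul1  regs: r0:5,r1:2,r2:Add1,r3:Mul1
  c3: issue SUB r2<-Add2  regs: r0:5,r1:2,r2:Add2,r3:Mul1
  c4: CDB Add1=13; issue ADD r1<-Add1  regs: r0:5,r1:Add1,r2:Add2,r3:Mul1
  c5: stall  regs: r0:5,r1:Add1,r2:Add2,r3:Mul1
  c6: stall  regs: r0:5,r1:Add1,r2:Add2,r3:Mul1
  c7: CDB Add1=4; issue ADD r0<-Add1  regs: r0:Add1,r1:4,r2:Add2,r3:Mul1
  c8: CDB Add2=-11  regs: r0:Add1,r1:4,r2:-11,r3:Mul1
  c9: CDB Mul1=10  regs: r0:Add1,r1:4,r2:-11,r3:10
  c10: -  regs: r0:Add1,r1:4,r2:-11,r3:10

STATUS = TAG Add1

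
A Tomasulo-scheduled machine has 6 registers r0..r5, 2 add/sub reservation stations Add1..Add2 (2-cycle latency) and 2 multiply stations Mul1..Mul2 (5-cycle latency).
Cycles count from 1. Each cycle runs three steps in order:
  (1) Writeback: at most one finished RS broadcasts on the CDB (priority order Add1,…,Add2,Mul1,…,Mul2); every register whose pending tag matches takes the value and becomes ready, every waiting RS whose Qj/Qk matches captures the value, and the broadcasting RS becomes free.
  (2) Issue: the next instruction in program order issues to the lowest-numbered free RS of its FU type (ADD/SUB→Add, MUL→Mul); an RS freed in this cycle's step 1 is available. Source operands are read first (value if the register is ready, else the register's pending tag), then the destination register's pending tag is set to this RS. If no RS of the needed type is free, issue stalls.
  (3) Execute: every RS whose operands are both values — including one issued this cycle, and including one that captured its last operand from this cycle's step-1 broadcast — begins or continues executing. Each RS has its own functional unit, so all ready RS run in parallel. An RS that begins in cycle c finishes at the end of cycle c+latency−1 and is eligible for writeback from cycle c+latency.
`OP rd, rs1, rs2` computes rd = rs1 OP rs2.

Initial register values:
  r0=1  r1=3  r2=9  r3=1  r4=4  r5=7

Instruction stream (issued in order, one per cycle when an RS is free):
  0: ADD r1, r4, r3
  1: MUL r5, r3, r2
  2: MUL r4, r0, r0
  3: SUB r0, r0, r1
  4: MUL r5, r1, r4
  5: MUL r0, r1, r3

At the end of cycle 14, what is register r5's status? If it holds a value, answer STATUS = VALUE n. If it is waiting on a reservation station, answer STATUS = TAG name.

STATUS = VALUE 5

c1: issue ADD r1<-Add1 | r0:1,r1:Add1,r2:9,r3:1,r4:4,r5:7
c2: issue MUL r5<-Mul1 | r0:1,r1:Add1,r2:9,r3:1,r4:4,r5:Mul1
c3: CDB Add1=5; issue MUL r4<-Mul2 | r0:1,r1:5,r2:9,r3:1,r4:Mul2,r5:Mul1
c4: issue SUB r0<-Add1 | r0:Add1,r1:5,r2:9,r3:1,r4:Mul2,r5:Mul1
c5: stall | r0:Add1,r1:5,r2:9,r3:1,r4:Mul2,r5:Mul1
c6: CDB Add1=-4; stall | r0:-4,r1:5,r2:9,r3:1,r4:Mul2,r5:Mul1
c7: CDB Mul1=9; issue MUL r5<-Mul1 | r0:-4,r1:5,r2:9,r3:1,r4:Mul2,r5:Mul1
c8: CDB Mul2=1; issue MUL r0<-Mul2 | r0:Mul2,r1:5,r2:9,r3:1,r4:1,r5:Mul1
c9: - | r0:Mul2,r1:5,r2:9,r3:1,r4:1,r5:Mul1
c10: - | r0:Mul2,r1:5,r2:9,r3:1,r4:1,r5:Mul1
c11: - | r0:Mul2,r1:5,r2:9,r3:1,r4:1,r5:Mul1
c12: - | r0:Mul2,r1:5,r2:9,r3:1,r4:1,r5:Mul1
c13: CDB Mul1=5 | r0:Mul2,r1:5,r2:9,r3:1,r4:1,r5:5
c14: CDB Mul2=5 | r0:5,r1:5,r2:9,r3:1,r4:1,r5:5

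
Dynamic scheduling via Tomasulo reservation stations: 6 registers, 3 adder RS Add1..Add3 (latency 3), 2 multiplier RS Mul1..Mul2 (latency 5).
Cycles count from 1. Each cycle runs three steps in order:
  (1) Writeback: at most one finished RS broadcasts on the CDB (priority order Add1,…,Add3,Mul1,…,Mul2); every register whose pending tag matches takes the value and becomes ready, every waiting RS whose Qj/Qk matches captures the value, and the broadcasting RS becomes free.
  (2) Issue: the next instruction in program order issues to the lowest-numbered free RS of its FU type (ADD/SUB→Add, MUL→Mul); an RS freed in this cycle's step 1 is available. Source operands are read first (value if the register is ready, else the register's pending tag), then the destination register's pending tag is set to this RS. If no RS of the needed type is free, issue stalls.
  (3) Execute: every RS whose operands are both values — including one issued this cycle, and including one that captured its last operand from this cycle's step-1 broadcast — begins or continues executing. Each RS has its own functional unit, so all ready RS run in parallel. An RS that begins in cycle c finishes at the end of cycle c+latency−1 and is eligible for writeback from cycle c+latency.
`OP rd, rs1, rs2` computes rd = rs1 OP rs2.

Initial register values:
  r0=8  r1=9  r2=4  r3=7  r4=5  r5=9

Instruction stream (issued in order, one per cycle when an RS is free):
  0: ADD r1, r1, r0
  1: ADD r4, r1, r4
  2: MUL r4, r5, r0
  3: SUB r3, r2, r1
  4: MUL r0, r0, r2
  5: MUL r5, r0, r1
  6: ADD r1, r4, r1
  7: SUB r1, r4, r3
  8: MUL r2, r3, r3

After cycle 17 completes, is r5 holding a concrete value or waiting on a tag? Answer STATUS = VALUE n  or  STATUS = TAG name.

STATUS = VALUE 544

c1: issue ADD r1<-Add1 | r0:8,r1:Add1,r2:4,r3:7,r4:5,r5:9
c2: issue ADD r4<-Add2 | r0:8,r1:Add1,r2:4,r3:7,r4:Add2,r5:9
c3: issue MUL r4<-Mul1 | r0:8,r1:Add1,r2:4,r3:7,r4:Mul1,r5:9
c4: CDB Add1=17; issue SUB r3<-Add1 | r0:8,r1:17,r2:4,r3:Add1,r4:Mul1,r5:9
c5: issue MUL r0<-Mul2 | r0:Mul2,r1:17,r2:4,r3:Add1,r4:Mul1,r5:9
c6: stall | r0:Mul2,r1:17,r2:4,r3:Add1,r4:Mul1,r5:9
c7: CDB Add1=-13; stall | r0:Mul2,r1:17,r2:4,r3:-13,r4:Mul1,r5:9
c8: CDB Add2=22; stall | r0:Mul2,r1:17,r2:4,r3:-13,r4:Mul1,r5:9
c9: CDB Mul1=72; issue MUL r5<-Mul1 | r0:Mul2,r1:17,r2:4,r3:-13,r4:72,r5:Mul1
c10: CDB Mul2=32; issue ADD r1<-Add1 | r0:32,r1:Add1,r2:4,r3:-13,r4:72,r5:Mul1
c11: issue SUB r1<-Add2 | r0:32,r1:Add2,r2:4,r3:-13,r4:72,r5:Mul1
c12: issue MUL r2<-Mul2 | r0:32,r1:Add2,r2:Mul2,r3:-13,r4:72,r5:Mul1
c13: CDB Add1=89 | r0:32,r1:Add2,r2:Mul2,r3:-13,r4:72,r5:Mul1
c14: CDB Add2=85 | r0:32,r1:85,r2:Mul2,r3:-13,r4:72,r5:Mul1
c15: CDB Mul1=544 | r0:32,r1:85,r2:Mul2,r3:-13,r4:72,r5:544
c16: - | r0:32,r1:85,r2:Mul2,r3:-13,r4:72,r5:544
c17: CDB Mul2=169 | r0:32,r1:85,r2:169,r3:-13,r4:72,r5:544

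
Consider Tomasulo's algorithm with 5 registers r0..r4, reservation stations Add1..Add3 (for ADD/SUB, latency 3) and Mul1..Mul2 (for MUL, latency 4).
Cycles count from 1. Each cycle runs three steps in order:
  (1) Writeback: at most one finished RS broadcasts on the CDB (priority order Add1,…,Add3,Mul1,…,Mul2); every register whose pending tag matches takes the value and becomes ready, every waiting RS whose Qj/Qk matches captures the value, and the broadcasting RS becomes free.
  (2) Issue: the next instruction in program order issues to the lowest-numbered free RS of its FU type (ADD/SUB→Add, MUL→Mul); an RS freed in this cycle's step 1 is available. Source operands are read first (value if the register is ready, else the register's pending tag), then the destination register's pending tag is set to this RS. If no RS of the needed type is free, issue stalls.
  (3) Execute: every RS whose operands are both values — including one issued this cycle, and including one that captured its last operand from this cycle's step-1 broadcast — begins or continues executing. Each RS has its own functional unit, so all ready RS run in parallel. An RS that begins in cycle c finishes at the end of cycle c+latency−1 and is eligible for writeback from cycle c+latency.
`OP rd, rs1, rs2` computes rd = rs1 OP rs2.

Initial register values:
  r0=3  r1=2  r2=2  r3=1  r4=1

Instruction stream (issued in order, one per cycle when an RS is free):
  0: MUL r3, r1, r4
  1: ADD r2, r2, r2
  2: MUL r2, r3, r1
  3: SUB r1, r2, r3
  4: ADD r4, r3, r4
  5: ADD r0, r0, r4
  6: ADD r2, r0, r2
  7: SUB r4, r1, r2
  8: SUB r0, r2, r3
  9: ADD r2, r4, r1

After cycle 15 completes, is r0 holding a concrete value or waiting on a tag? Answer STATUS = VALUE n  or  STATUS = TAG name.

STATUS = TAG Add2

cycle 1: issue MUL r3<-Mul1 // r0:3,r1:2,r2:2,r3:Mul1,r4:1
cycle 2: issue ADD r2<-Add1 // r0:3,r1:2,r2:Add1,r3:Mul1,r4:1
cycle 3: issue MUL r2<-Mul2 // r0:3,r1:2,r2:Mul2,r3:Mul1,r4:1
cycle 4: issue SUB r1<-Add2 // r0:3,r1:Add2,r2:Mul2,r3:Mul1,r4:1
cycle 5: CDB Add1=4; issue ADD r4<-Add1 // r0:3,r1:Add2,r2:Mul2,r3:Mul1,r4:Add1
cycle 6: CDB Mul1=2; issue ADD r0<-Add3 // r0:Add3,r1:Add2,r2:Mul2,r3:2,r4:Add1
cycle 7: stall // r0:Add3,r1:Add2,r2:Mul2,r3:2,r4:Add1
cycle 8: stall // r0:Add3,r1:Add2,r2:Mul2,r3:2,r4:Add1
cycle 9: CDB Add1=3; issue ADD r2<-Add1 // r0:Add3,r1:Add2,r2:Add1,r3:2,r4:3
cycle 10: CDB Mul2=4; stall // r0:Add3,r1:Add2,r2:Add1,r3:2,r4:3
cycle 11: stall // r0:Add3,r1:Add2,r2:Add1,r3:2,r4:3
cycle 12: CDB Add3=6; issue SUB r4<-Add3 // r0:6,r1:Add2,r2:Add1,r3:2,r4:Add3
cycle 13: CDB Add2=2; issue SUB r0<-Add2 // r0:Add2,r1:2,r2:Add1,r3:2,r4:Add3
cycle 14: stall // r0:Add2,r1:2,r2:Add1,r3:2,r4:Add3
cycle 15: CDB Add1=10; issue ADD r2<-Add1 // r0:Add2,r1:2,r2:Add1,r3:2,r4:Add3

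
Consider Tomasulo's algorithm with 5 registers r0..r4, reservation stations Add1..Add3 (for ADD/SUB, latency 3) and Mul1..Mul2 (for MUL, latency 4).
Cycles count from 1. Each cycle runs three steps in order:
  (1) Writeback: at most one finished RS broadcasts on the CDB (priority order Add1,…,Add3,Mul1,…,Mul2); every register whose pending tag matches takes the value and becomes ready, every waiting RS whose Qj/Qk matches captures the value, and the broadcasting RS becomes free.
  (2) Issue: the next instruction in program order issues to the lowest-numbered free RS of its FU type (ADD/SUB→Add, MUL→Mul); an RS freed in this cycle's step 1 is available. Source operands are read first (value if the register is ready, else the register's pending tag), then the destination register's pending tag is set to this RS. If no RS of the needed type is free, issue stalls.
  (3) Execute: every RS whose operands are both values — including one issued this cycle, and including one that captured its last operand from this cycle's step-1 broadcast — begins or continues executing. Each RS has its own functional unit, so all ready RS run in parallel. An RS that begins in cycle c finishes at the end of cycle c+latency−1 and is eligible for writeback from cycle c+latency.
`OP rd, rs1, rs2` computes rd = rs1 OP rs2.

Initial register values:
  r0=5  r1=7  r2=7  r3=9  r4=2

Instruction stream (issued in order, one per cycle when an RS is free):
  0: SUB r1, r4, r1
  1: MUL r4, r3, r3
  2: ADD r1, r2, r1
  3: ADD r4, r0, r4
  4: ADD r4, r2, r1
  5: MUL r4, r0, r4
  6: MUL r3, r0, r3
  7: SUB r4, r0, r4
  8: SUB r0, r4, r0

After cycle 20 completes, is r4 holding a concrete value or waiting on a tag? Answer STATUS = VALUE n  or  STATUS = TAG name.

STATUS = VALUE -40

  c1: issue SUB r1<-Add1  regs: r0:5,r1:Add1,r2:7,r3:9,r4:2
  c2: issue MUL r4<-Mul1  regs: r0:5,r1:Add1,r2:7,r3:9,r4:Mul1
  c3: issue ADD r1<-Add2  regs: r0:5,r1:Add2,r2:7,r3:9,r4:Mul1
  c4: CDB Add1=-5; issue ADD r4<-Add1  regs: r0:5,r1:Add2,r2:7,r3:9,r4:Add1
  c5: issue ADD r4<-Add3  regs: r0:5,r1:Add2,r2:7,r3:9,r4:Add3
  c6: CDB Mul1=81; issue MUL r4<-Mul1  regs: r0:5,r1:Add2,r2:7,r3:9,r4:Mul1
  c7: CDB Add2=2; issue MUL r3<-Mul2  regs: r0:5,r1:2,r2:7,r3:Mul2,r4:Mul1
  c8: issue SUB r4<-Add2  regs: r0:5,r1:2,r2:7,r3:Mul2,r4:Add2
  c9: CDB Add1=86; issue SUB r0<-Add1  regs: r0:Add1,r1:2,r2:7,r3:Mul2,r4:Add2
  c10: CDB Add3=9  regs: r0:Add1,r1:2,r2:7,r3:Mul2,r4:Add2
  c11: CDB Mul2=45  regs: r0:Add1,r1:2,r2:7,r3:45,r4:Add2
  c12: -  regs: r0:Add1,r1:2,r2:7,r3:45,r4:Add2
  c13: -  regs: r0:Add1,r1:2,r2:7,r3:45,r4:Add2
  c14: CDB Mul1=45  regs: r0:Add1,r1:2,r2:7,r3:45,r4:Add2
  c15: -  regs: r0:Add1,r1:2,r2:7,r3:45,r4:Add2
  c16: -  regs: r0:Add1,r1:2,r2:7,r3:45,r4:Add2
  c17: CDB Add2=-40  regs: r0:Add1,r1:2,r2:7,r3:45,r4:-40
  c18: -  regs: r0:Add1,r1:2,r2:7,r3:45,r4:-40
  c19: -  regs: r0:Add1,r1:2,r2:7,r3:45,r4:-40
  c20: CDB Add1=-45  regs: r0:-45,r1:2,r2:7,r3:45,r4:-40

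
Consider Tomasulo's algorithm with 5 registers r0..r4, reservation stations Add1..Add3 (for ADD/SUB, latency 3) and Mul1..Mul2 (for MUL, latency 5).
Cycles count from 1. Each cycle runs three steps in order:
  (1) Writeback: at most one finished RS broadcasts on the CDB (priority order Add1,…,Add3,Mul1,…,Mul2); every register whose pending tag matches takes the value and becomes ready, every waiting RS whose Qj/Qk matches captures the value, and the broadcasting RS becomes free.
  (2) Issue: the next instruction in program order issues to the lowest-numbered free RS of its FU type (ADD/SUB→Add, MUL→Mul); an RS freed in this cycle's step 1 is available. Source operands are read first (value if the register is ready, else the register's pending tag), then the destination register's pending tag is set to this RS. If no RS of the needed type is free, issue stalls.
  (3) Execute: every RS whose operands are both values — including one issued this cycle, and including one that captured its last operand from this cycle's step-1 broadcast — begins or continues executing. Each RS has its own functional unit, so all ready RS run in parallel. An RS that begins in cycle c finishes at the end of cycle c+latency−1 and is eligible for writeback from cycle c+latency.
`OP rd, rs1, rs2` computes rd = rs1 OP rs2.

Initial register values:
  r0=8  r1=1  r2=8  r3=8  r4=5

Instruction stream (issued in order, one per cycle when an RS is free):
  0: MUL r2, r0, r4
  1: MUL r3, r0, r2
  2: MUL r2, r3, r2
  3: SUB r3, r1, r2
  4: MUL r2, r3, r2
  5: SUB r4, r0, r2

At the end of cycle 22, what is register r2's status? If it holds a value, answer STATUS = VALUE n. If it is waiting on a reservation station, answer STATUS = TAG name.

STATUS = TAG Mul2

cycle 1: issue MUL r2<-Mul1 // r0:8,r1:1,r2:Mul1,r3:8,r4:5
cycle 2: issue MUL r3<-Mul2 // r0:8,r1:1,r2:Mul1,r3:Mul2,r4:5
cycle 3: stall // r0:8,r1:1,r2:Mul1,r3:Mul2,r4:5
cycle 4: stall // r0:8,r1:1,r2:Mul1,r3:Mul2,r4:5
cycle 5: stall // r0:8,r1:1,r2:Mul1,r3:Mul2,r4:5
cycle 6: CDB Mul1=40; issue MUL r2<-Mul1 // r0:8,r1:1,r2:Mul1,r3:Mul2,r4:5
cycle 7: issue SUB r3<-Add1 // r0:8,r1:1,r2:Mul1,r3:Add1,r4:5
cycle 8: stall // r0:8,r1:1,r2:Mul1,r3:Add1,r4:5
cycle 9: stall // r0:8,r1:1,r2:Mul1,r3:Add1,r4:5
cycle 10: stall // r0:8,r1:1,r2:Mul1,r3:Add1,r4:5
cycle 11: CDB Mul2=320; issue MUL r2<-Mul2 // r0:8,r1:1,r2:Mul2,r3:Add1,r4:5
cycle 12: issue SUB r4<-Add2 // r0:8,r1:1,r2:Mul2,r3:Add1,r4:Add2
cycle 13: - // r0:8,r1:1,r2:Mul2,r3:Add1,r4:Add2
cycle 14: - // r0:8,r1:1,r2:Mul2,r3:Add1,r4:Add2
cycle 15: - // r0:8,r1:1,r2:Mul2,r3:Add1,r4:Add2
cycle 16: CDB Mul1=12800 // r0:8,r1:1,r2:Mul2,r3:Add1,r4:Add2
cycle 17: - // r0:8,r1:1,r2:Mul2,r3:Add1,r4:Add2
cycle 18: - // r0:8,r1:1,r2:Mul2,r3:Add1,r4:Add2
cycle 19: CDB Add1=-12799 // r0:8,r1:1,r2:Mul2,r3:-12799,r4:Add2
cycle 20: - // r0:8,r1:1,r2:Mul2,r3:-12799,r4:Add2
cycle 21: - // r0:8,r1:1,r2:Mul2,r3:-12799,r4:Add2
cycle 22: - // r0:8,r1:1,r2:Mul2,r3:-12799,r4:Add2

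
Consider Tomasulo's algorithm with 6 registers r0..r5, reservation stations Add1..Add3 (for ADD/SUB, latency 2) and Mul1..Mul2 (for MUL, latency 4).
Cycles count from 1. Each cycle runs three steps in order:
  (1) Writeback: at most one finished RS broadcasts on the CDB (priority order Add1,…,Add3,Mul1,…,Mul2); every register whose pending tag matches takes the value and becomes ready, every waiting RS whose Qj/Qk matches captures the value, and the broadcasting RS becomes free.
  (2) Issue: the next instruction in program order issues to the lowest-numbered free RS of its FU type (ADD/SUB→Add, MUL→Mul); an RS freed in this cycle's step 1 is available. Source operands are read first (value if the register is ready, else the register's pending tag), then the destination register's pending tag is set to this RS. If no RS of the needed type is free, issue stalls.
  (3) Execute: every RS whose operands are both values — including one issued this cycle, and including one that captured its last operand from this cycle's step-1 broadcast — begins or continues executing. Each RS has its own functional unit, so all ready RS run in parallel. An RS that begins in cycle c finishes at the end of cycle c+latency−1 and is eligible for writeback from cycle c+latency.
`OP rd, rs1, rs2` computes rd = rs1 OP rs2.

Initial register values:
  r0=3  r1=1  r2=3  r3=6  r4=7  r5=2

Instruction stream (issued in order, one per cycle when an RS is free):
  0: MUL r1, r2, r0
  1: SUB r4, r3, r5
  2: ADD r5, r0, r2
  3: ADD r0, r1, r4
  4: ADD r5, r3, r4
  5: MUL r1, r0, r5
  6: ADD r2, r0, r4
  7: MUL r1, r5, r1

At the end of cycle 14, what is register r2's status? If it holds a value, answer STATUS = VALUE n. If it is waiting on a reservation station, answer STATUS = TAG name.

c1: issue MUL r1<-Mul1 | r0:3,r1:Mul1,r2:3,r3:6,r4:7,r5:2
c2: issue SUB r4<-Add1 | r0:3,r1:Mul1,r2:3,r3:6,r4:Add1,r5:2
c3: issue ADD r5<-Add2 | r0:3,r1:Mul1,r2:3,r3:6,r4:Add1,r5:Add2
c4: CDB Add1=4; issue ADD r0<-Add1 | r0:Add1,r1:Mul1,r2:3,r3:6,r4:4,r5:Add2
c5: CDB Add2=6; issue ADD r5<-Add2 | r0:Add1,r1:Mul1,r2:3,r3:6,r4:4,r5:Add2
c6: CDB Mul1=9; issue MUL r1<-Mul1 | r0:Add1,r1:Mul1,r2:3,r3:6,r4:4,r5:Add2
c7: CDB Add2=10; issue ADD r2<-Add2 | r0:Add1,r1:Mul1,r2:Add2,r3:6,r4:4,r5:10
c8: CDB Add1=13; issue MUL r1<-Mul2 | r0:13,r1:Mul2,r2:Add2,r3:6,r4:4,r5:10
c9: - | r0:13,r1:Mul2,r2:Add2,r3:6,r4:4,r5:10
c10: CDB Add2=17 | r0:13,r1:Mul2,r2:17,r3:6,r4:4,r5:10
c11: - | r0:13,r1:Mul2,r2:17,r3:6,r4:4,r5:10
c12: CDB Mul1=130 | r0:13,r1:Mul2,r2:17,r3:6,r4:4,r5:10
c13: - | r0:13,r1:Mul2,r2:17,r3:6,r4:4,r5:10
c14: - | r0:13,r1:Mul2,r2:17,r3:6,r4:4,r5:10

STATUS = VALUE 17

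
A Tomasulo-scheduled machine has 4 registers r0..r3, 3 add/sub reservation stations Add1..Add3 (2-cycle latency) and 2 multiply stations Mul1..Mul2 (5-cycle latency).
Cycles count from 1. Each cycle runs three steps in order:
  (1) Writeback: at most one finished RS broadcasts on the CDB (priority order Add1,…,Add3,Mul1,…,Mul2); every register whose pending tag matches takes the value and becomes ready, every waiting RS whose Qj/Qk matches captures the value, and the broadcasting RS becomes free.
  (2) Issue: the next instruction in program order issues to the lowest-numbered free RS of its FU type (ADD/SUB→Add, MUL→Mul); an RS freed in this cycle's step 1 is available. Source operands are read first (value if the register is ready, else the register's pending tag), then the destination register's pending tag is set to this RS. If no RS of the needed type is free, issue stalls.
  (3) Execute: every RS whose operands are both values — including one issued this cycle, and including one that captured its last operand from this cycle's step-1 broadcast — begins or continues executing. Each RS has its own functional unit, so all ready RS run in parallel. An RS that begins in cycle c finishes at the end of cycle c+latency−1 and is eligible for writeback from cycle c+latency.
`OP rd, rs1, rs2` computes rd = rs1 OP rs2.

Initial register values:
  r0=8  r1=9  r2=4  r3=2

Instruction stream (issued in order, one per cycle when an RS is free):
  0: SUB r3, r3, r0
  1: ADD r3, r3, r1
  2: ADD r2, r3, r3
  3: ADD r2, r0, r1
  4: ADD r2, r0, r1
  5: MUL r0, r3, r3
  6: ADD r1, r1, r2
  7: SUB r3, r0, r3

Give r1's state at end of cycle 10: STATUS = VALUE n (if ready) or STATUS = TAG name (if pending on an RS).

STATUS = VALUE 26

  c1: issue SUB r3<-Add1  regs: r0:8,r1:9,r2:4,r3:Add1
  c2: issue ADD r3<-Add2  regs: r0:8,r1:9,r2:4,r3:Add2
  c3: CDB Add1=-6; issue ADD r2<-Add1  regs: r0:8,r1:9,r2:Add1,r3:Add2
  c4: issue ADD r2<-Add3  regs: r0:8,r1:9,r2:Add3,r3:Add2
  c5: CDB Add2=3; issue ADD r2<-Add2  regs: r0:8,r1:9,r2:Add2,r3:3
  c6: CDB Add3=17; issue MUL r0<-Mul1  regs: r0:Mul1,r1:9,r2:Add2,r3:3
  c7: CDB Add1=6; issue ADD r1<-Add1  regs: r0:Mul1,r1:Add1,r2:Add2,r3:3
  c8: CDB Add2=17; issue SUB r3<-Add2  regs: r0:Mul1,r1:Add1,r2:17,r3:Add2
  c9: -  regs: r0:Mul1,r1:Add1,r2:17,r3:Add2
  c10: CDB Add1=26  regs: r0:Mul1,r1:26,r2:17,r3:Add2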